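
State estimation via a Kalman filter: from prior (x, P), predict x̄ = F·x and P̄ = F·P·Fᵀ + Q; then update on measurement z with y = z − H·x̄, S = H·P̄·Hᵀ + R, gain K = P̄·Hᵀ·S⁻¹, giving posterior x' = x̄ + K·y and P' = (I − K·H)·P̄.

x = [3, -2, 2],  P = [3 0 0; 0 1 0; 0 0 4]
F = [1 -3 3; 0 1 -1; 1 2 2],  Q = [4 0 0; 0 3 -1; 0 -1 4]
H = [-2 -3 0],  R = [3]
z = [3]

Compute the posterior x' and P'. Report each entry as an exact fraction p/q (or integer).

x' = [306/103, -286/103, -132/103]
P' = [1875/103 -1191/103 924/103; -1191/103 788/103 -595/103; 924/103 -595/103 2340/103]

x̄ = F·x = [15, -4, 3]
P̄ = F·P·Fᵀ + Q = [52 -15 21; -15 8 -7; 21 -7 27]
y = z − H·x̄ = [21]
S = H·P̄·Hᵀ + R = [103]
K = P̄·Hᵀ·S⁻¹ = [-59/103; 6/103; -21/103]
x' = x̄ + K·y = [306/103, -286/103, -132/103]
P' = (I − K·H)·P̄ = [1875/103 -1191/103 924/103; -1191/103 788/103 -595/103; 924/103 -595/103 2340/103]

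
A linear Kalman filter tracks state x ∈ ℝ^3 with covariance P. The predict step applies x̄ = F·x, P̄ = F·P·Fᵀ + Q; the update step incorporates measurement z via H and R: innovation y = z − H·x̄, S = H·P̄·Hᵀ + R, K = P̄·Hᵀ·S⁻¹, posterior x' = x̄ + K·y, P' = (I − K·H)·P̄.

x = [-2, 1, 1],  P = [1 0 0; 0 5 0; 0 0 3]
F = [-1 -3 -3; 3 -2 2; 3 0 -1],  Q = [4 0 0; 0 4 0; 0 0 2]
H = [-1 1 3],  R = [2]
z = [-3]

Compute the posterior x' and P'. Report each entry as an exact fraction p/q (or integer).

x̄ = F·x = [-4, -6, -7]
P̄ = F·P·Fᵀ + Q = [77 9 6; 9 45 3; 6 3 14]
y = z − H·x̄ = [20]
S = H·P̄·Hᵀ + R = [214]
K = P̄·Hᵀ·S⁻¹ = [-25/107; 45/214; 39/214]
x' = x̄ + K·y = [-928/107, -192/107, -359/107]
P' = (I − K·H)·P̄ = [6989/107 2088/107 1617/107; 2088/107 7605/214 -1113/214; 1617/107 -1113/214 1475/214]

x' = [-928/107, -192/107, -359/107]
P' = [6989/107 2088/107 1617/107; 2088/107 7605/214 -1113/214; 1617/107 -1113/214 1475/214]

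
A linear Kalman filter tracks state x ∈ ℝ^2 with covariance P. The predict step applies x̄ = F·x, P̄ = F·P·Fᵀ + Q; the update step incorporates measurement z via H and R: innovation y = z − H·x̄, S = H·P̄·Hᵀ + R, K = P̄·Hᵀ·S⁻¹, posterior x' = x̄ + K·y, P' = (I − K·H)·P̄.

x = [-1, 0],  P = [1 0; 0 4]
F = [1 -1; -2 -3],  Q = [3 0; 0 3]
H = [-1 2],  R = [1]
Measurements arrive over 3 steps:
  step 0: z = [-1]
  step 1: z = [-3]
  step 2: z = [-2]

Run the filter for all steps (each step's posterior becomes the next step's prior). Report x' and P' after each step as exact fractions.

step 0: x' = [-71/47, -58/47], P' = [328/47 166/47; 166/47 287/141]
step 1: x' = [49055/58931, -62690/58931], P' = [183414/58931 89753/58931; 89753/58931 58597/58931]
step 2: x' = [24298201/11480821, 761298/11480821], P' = [35735554/11480821 17467338/11480821; 17467338/11480821 11388922/11480821]

step 0: x̄ = F·x = [-1, 2]
step 0: P̄ = F·P·Fᵀ + Q = [8 10; 10 43]
step 0: y = z − H·x̄ = [-6]
step 0: S = H·P̄·Hᵀ + R = [141]
step 0: K = P̄·Hᵀ·S⁻¹ = [4/47; 76/141]
step 0: x' = x̄ + K·y = [-71/47, -58/47]
step 0: P' = (I − K·H)·P̄ = [328/47 166/47; 166/47 287/141]
step 1: x̄ = F·x = [-13/47, 316/47]
step 1: P̄ = F·P·Fᵀ + Q = [698/141 -535/47; -535/47 4306/47]
step 1: y = z − H·x̄ = [-786/47]
step 1: S = H·P̄·Hᵀ + R = [58931/141]
step 1: K = P̄·Hᵀ·S⁻¹ = [-3908/58931; 27441/58931]
step 1: x' = x̄ + K·y = [49055/58931, -62690/58931]
step 1: P' = (I − K·H)·P̄ = [183414/58931 89753/58931; 89753/58931 58597/58931]
step 2: x̄ = F·x = [111745/58931, 89960/58931]
step 2: P̄ = F·P·Fᵀ + Q = [239298/58931 -280790/58931; -280790/58931 2514858/58931]
step 2: y = z − H·x̄ = [-186037/58931]
step 2: S = H·P̄·Hᵀ + R = [11480821/58931]
step 2: K = P̄·Hᵀ·S⁻¹ = [-800878/11480821; 5310506/11480821]
step 2: x' = x̄ + K·y = [24298201/11480821, 761298/11480821]
step 2: P' = (I − K·H)·P̄ = [35735554/11480821 17467338/11480821; 17467338/11480821 11388922/11480821]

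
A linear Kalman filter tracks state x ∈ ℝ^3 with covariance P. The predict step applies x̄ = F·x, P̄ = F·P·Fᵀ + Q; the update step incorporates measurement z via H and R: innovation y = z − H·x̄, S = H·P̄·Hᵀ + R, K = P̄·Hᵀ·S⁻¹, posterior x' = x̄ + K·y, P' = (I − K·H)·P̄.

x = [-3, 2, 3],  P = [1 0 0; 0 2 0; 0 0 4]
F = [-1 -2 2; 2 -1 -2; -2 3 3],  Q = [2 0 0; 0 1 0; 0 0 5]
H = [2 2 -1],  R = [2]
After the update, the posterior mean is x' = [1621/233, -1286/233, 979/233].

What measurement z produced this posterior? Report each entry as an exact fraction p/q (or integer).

x̄ = F·x = [5, -14, 21]
P̄ = F·P·Fᵀ + Q = [27 -14 14; -14 23 -34; 14 -34 63]
S = H·P̄·Hᵀ + R = [233]
K = P̄·Hᵀ·S⁻¹ = [12/233; 52/233; -103/233]
x' − x̄ = [456/233, 1976/233, -3914/233] = K·y
y = (KᵀK)⁻¹·Kᵀ·(x' − x̄) = [38]
z = y + H·x̄ = [38] + [-39] = [-1]

z = [-1]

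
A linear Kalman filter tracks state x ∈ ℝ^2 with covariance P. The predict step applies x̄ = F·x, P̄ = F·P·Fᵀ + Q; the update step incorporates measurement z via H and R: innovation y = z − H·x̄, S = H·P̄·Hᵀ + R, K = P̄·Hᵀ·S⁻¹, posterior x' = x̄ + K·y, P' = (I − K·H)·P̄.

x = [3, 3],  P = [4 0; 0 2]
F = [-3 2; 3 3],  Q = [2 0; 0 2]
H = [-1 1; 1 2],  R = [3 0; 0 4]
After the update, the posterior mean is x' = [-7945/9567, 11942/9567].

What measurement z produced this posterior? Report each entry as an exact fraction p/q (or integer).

x̄ = F·x = [-3, 18]
P̄ = F·P·Fᵀ + Q = [46 -24; -24 56]
S = H·P̄·Hᵀ + R = [153 90; 90 178]
K = P̄·Hᵀ·S⁻¹ = [-6140/9567 333/1063; 3160/9567 348/1063]
x' − x̄ = [20756/9567, -160264/9567] = K·y
y = (KᵀK)⁻¹·Kᵀ·(x' − x̄) = [-19, -32]
z = y + H·x̄ = [-19, -32] + [21, 33] = [2, 1]

z = [2, 1]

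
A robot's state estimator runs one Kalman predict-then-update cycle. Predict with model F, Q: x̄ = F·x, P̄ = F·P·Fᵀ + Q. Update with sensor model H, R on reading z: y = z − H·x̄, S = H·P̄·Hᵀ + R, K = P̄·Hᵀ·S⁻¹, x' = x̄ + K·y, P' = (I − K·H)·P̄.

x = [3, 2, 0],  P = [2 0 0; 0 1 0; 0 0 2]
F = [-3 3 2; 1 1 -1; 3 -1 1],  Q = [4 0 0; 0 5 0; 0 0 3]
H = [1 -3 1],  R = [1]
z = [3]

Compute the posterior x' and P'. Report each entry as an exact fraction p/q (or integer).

x' = [85/72, 61/36, 245/36]
P' = [3767/144 227/72 -1181/72; 227/72 71/36 91/36; -1181/72 91/36 863/36]

x̄ = F·x = [-3, 5, 7]
P̄ = F·P·Fᵀ + Q = [39 -7 -17; -7 10 3; -17 3 24]
y = z − H·x̄ = [14]
S = H·P̄·Hᵀ + R = [144]
K = P̄·Hᵀ·S⁻¹ = [43/144; -17/72; -1/72]
x' = x̄ + K·y = [85/72, 61/36, 245/36]
P' = (I − K·H)·P̄ = [3767/144 227/72 -1181/72; 227/72 71/36 91/36; -1181/72 91/36 863/36]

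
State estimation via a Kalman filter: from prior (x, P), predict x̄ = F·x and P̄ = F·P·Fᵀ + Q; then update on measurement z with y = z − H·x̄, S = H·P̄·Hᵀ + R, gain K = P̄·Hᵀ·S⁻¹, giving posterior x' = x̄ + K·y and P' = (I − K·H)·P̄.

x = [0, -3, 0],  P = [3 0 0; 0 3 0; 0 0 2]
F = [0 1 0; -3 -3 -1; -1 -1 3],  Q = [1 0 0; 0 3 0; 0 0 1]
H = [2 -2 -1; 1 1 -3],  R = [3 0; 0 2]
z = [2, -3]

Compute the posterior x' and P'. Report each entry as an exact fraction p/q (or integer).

x' = [-42549/43850, -41258/21925, 1717/43850]
P' = [85771/43850 28682/21925 47607/43850; 28682/21925 31963/21925 18119/21925; 47607/43850 18119/21925 36169/43850]

x̄ = F·x = [-3, 9, 3]
P̄ = F·P·Fᵀ + Q = [4 -9 -3; -9 59 12; -3 12 25]
y = z − H·x̄ = [29, 0]
S = H·P̄·Hᵀ + R = [412 46; 46 218]
K = P̄·Hᵀ·S⁻¹ = [3069/43850 157/43850; -8227/21925 3144/21925; -4477/43850 -12331/43850]
x' = x̄ + K·y = [-42549/43850, -41258/21925, 1717/43850]
P' = (I − K·H)·P̄ = [85771/43850 28682/21925 47607/43850; 28682/21925 31963/21925 18119/21925; 47607/43850 18119/21925 36169/43850]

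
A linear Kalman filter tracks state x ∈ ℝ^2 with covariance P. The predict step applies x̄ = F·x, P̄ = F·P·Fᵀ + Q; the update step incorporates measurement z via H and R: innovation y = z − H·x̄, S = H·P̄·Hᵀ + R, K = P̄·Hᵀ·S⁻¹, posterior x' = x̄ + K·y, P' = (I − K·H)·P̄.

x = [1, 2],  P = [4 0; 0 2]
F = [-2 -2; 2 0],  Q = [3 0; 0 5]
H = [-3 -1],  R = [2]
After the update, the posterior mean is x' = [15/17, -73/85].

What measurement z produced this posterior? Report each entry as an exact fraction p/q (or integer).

z = [-2]

x̄ = F·x = [-6, 2]
P̄ = F·P·Fᵀ + Q = [27 -16; -16 21]
S = H·P̄·Hᵀ + R = [170]
K = P̄·Hᵀ·S⁻¹ = [-13/34; 27/170]
x' − x̄ = [117/17, -243/85] = K·y
y = (KᵀK)⁻¹·Kᵀ·(x' − x̄) = [-18]
z = y + H·x̄ = [-18] + [16] = [-2]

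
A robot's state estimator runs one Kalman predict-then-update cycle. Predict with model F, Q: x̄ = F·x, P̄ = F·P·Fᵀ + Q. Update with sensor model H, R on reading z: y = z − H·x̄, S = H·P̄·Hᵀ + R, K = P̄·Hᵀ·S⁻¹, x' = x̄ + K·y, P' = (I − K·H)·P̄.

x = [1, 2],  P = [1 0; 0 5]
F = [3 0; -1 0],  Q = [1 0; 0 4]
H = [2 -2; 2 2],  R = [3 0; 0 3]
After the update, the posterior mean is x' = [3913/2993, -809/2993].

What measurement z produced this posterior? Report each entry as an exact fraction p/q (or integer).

x̄ = F·x = [3, -1]
P̄ = F·P·Fᵀ + Q = [10 -3; -3 5]
S = H·P̄·Hᵀ + R = [87 20; 20 39]
K = P̄·Hᵀ·S⁻¹ = [734/2993 698/2993; -704/2993 668/2993]
x' − x̄ = [-5066/2993, 2184/2993] = K·y
y = (KᵀK)⁻¹·Kᵀ·(x' − x̄) = [-5, -2]
z = y + H·x̄ = [-5, -2] + [8, 4] = [3, 2]

z = [3, 2]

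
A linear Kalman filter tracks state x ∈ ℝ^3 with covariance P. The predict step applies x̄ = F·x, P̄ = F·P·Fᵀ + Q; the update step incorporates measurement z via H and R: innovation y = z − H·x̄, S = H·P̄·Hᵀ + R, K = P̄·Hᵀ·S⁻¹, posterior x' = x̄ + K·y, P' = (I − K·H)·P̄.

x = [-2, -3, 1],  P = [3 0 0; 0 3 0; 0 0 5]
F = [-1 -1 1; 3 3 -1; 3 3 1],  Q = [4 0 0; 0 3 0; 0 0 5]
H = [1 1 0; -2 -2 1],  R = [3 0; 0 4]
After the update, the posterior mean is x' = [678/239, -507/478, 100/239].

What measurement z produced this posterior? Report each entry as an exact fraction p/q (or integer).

z = [3, -3]

x̄ = F·x = [6, -16, -14]
P̄ = F·P·Fᵀ + Q = [15 -23 -13; -23 62 49; -13 49 64]
S = H·P̄·Hᵀ + R = [34 -26; -26 48]
K = P̄·Hᵀ·S⁻¹ = [-153/478 -53/478; 559/478 7/239; 380/239 166/239]
x' − x̄ = [-756/239, 7141/478, 3446/239] = K·y
y = (KᵀK)⁻¹·Kᵀ·(x' − x̄) = [13, -9]
z = y + H·x̄ = [13, -9] + [-10, 6] = [3, -3]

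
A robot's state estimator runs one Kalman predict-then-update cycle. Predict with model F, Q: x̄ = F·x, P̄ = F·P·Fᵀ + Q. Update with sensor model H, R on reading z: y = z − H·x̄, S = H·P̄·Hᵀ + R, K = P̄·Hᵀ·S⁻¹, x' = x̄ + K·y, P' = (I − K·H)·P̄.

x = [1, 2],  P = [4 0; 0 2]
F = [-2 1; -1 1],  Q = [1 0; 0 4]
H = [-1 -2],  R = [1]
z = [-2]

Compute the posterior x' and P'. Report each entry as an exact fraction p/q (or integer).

x' = [0, 1]
P' = [379/100 -17/10; -17/10 1]

x̄ = F·x = [0, 1]
P̄ = F·P·Fᵀ + Q = [19 10; 10 10]
y = z − H·x̄ = [0]
S = H·P̄·Hᵀ + R = [100]
K = P̄·Hᵀ·S⁻¹ = [-39/100; -3/10]
x' = x̄ + K·y = [0, 1]
P' = (I − K·H)·P̄ = [379/100 -17/10; -17/10 1]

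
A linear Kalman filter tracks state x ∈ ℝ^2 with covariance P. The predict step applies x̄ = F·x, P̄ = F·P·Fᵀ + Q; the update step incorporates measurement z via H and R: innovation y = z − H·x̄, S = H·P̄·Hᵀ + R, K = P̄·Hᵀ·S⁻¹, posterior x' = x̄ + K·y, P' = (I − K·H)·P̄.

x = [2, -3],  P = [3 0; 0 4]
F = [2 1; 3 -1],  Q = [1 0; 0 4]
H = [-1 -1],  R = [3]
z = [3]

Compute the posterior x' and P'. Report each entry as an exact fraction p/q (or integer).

x̄ = F·x = [1, 9]
P̄ = F·P·Fᵀ + Q = [17 14; 14 35]
y = z − H·x̄ = [13]
S = H·P̄·Hᵀ + R = [83]
K = P̄·Hᵀ·S⁻¹ = [-31/83; -49/83]
x' = x̄ + K·y = [-320/83, 110/83]
P' = (I − K·H)·P̄ = [450/83 -357/83; -357/83 504/83]

x' = [-320/83, 110/83]
P' = [450/83 -357/83; -357/83 504/83]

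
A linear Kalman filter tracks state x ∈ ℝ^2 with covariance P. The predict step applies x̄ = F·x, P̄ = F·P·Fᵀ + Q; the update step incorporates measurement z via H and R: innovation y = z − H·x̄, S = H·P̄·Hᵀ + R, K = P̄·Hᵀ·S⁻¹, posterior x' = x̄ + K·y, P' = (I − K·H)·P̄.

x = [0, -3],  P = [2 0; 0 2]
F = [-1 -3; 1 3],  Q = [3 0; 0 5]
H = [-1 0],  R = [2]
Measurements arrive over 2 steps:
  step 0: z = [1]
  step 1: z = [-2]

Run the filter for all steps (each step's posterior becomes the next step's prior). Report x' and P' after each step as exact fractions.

step 0: x̄ = F·x = [9, -9]
step 0: P̄ = F·P·Fᵀ + Q = [23 -20; -20 25]
step 0: y = z − H·x̄ = [10]
step 0: S = H·P̄·Hᵀ + R = [25]
step 0: K = P̄·Hᵀ·S⁻¹ = [-23/25; 4/5]
step 0: x' = x̄ + K·y = [-1/5, -1]
step 0: P' = (I − K·H)·P̄ = [46/25 -8/5; -8/5 9]
step 1: x̄ = F·x = [16/5, -16/5]
step 1: P̄ = F·P·Fᵀ + Q = [1906/25 -1831/25; -1831/25 1956/25]
step 1: y = z − H·x̄ = [6/5]
step 1: S = H·P̄·Hᵀ + R = [1956/25]
step 1: K = P̄·Hᵀ·S⁻¹ = [-953/978; 1831/1956]
step 1: x' = x̄ + K·y = [331/163, -677/326]
step 1: P' = (I − K·H)·P̄ = [953/489 -1831/978; -1831/978 18935/1956]

step 0: x' = [-1/5, -1], P' = [46/25 -8/5; -8/5 9]
step 1: x' = [331/163, -677/326], P' = [953/489 -1831/978; -1831/978 18935/1956]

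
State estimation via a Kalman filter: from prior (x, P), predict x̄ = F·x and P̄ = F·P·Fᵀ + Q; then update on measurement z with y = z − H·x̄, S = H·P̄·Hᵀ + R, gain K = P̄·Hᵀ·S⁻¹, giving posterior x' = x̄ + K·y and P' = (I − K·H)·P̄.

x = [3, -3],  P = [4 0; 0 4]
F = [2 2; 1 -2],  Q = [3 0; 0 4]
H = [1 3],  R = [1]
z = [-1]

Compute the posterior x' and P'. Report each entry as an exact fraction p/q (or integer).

x' = [-77/51, 11/51]
P' = [7019/204 -584/51; -584/51 200/51]

x̄ = F·x = [0, 9]
P̄ = F·P·Fᵀ + Q = [35 -8; -8 24]
y = z − H·x̄ = [-28]
S = H·P̄·Hᵀ + R = [204]
K = P̄·Hᵀ·S⁻¹ = [11/204; 16/51]
x' = x̄ + K·y = [-77/51, 11/51]
P' = (I − K·H)·P̄ = [7019/204 -584/51; -584/51 200/51]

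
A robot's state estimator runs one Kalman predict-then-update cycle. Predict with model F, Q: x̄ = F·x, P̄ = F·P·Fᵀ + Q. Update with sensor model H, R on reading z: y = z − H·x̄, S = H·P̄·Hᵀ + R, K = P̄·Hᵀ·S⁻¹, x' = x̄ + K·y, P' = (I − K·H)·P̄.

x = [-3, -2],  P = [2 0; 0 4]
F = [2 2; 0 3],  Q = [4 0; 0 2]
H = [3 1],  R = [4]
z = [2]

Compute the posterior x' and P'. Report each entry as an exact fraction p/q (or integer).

x' = [-46/73, 776/219]
P' = [100/73 -228/73; -228/73 2272/219]

x̄ = F·x = [-10, -6]
P̄ = F·P·Fᵀ + Q = [28 24; 24 38]
y = z − H·x̄ = [38]
S = H·P̄·Hᵀ + R = [438]
K = P̄·Hᵀ·S⁻¹ = [18/73; 55/219]
x' = x̄ + K·y = [-46/73, 776/219]
P' = (I − K·H)·P̄ = [100/73 -228/73; -228/73 2272/219]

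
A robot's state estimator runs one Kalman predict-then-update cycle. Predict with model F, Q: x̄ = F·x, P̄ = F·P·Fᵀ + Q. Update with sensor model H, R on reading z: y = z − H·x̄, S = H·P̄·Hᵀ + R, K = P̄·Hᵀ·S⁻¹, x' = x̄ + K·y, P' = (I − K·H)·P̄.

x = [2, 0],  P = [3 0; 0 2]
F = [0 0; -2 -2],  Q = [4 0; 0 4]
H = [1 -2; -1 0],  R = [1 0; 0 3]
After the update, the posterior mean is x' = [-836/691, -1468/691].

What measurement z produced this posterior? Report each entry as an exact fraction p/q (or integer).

x̄ = F·x = [0, -4]
P̄ = F·P·Fᵀ + Q = [4 0; 0 24]
S = H·P̄·Hᵀ + R = [101 -4; -4 7]
K = P̄·Hᵀ·S⁻¹ = [12/691 -388/691; -336/691 -192/691]
x' − x̄ = [-836/691, 1296/691] = K·y
y = (KᵀK)⁻¹·Kᵀ·(x' − x̄) = [-5, 2]
z = y + H·x̄ = [-5, 2] + [8, 0] = [3, 2]

z = [3, 2]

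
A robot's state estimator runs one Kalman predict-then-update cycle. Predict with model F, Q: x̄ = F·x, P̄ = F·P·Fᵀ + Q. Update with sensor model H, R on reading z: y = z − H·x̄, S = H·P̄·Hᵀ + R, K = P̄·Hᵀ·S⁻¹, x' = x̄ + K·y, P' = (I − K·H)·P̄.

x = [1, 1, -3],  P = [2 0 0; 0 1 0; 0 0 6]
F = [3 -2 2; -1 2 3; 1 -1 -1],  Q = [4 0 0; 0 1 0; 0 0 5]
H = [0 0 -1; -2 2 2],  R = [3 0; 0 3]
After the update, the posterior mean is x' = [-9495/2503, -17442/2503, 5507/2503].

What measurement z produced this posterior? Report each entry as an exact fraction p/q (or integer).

z = [-2, -2]

x̄ = F·x = [-5, -8, 3]
P̄ = F·P·Fᵀ + Q = [50 26 -4; 26 61 -22; -4 -22 14]
S = H·P̄·Hᵀ + R = [17 8; 8 151]
K = P̄·Hᵀ·S⁻¹ = [1052/2503 -984/2503; 3114/2503 266/2503; -2050/2503 -24/2503]
x' − x̄ = [3020/2503, 2582/2503, -2002/2503] = K·y
y = (KᵀK)⁻¹·Kᵀ·(x' − x̄) = [1, -2]
z = y + H·x̄ = [1, -2] + [-3, 0] = [-2, -2]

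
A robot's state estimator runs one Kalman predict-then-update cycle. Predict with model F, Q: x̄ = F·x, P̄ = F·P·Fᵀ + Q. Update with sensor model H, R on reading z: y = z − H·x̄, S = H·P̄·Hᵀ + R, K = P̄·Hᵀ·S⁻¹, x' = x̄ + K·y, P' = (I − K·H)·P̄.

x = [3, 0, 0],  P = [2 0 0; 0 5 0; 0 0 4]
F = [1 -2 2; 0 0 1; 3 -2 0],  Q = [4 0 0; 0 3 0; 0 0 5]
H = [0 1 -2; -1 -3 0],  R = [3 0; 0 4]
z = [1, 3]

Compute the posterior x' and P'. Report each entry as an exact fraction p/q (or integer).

x' = [-16855/5609, 184/5609, -1859/5609]
P' = [42946/5609 -11382/5609 -4074/5609; -11382/5609 26222/28045 10462/28045; -4074/5609 10462/28045 24587/28045]

x̄ = F·x = [3, 0, 9]
P̄ = F·P·Fᵀ + Q = [42 8 26; 8 7 0; 26 0 43]
y = z − H·x̄ = [19, 6]
S = H·P̄·Hᵀ + R = [182 23; 23 157]
K = P̄·Hᵀ·S⁻¹ = [-1078/5609 -2200/5609; 1766/28045 -5439/28045; -12904/28045 -2754/28045]
x' = x̄ + K·y = [-16855/5609, 184/5609, -1859/5609]
P' = (I − K·H)·P̄ = [42946/5609 -11382/5609 -4074/5609; -11382/5609 26222/28045 10462/28045; -4074/5609 10462/28045 24587/28045]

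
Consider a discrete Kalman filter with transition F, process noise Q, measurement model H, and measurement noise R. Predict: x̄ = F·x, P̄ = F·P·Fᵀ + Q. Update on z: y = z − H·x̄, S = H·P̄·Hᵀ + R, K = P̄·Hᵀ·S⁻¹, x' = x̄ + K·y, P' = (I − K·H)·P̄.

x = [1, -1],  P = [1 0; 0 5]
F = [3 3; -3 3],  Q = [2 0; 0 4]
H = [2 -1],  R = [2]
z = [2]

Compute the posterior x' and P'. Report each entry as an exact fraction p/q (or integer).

x̄ = F·x = [0, -6]
P̄ = F·P·Fᵀ + Q = [56 36; 36 58]
y = z − H·x̄ = [-4]
S = H·P̄·Hᵀ + R = [140]
K = P̄·Hᵀ·S⁻¹ = [19/35; 1/10]
x' = x̄ + K·y = [-76/35, -32/5]
P' = (I − K·H)·P̄ = [516/35 142/5; 142/5 283/5]

x' = [-76/35, -32/5]
P' = [516/35 142/5; 142/5 283/5]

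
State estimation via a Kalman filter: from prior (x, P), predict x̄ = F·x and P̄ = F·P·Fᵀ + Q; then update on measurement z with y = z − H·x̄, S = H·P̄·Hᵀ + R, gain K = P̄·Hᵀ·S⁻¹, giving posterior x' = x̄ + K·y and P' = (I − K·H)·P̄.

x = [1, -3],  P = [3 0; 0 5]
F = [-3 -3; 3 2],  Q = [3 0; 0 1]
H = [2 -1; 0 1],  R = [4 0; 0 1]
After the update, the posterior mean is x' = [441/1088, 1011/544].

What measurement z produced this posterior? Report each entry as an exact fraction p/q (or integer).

x̄ = F·x = [6, -3]
P̄ = F·P·Fᵀ + Q = [75 -57; -57 48]
S = H·P̄·Hᵀ + R = [580 -162; -162 49]
K = P̄·Hᵀ·S⁻¹ = [909/2176 237/1088; -81/1088 399/544]
x' − x̄ = [-6087/1088, 2643/544] = K·y
y = (KᵀK)⁻¹·Kᵀ·(x' − x̄) = [-16, 5]
z = y + H·x̄ = [-16, 5] + [15, -3] = [-1, 2]

z = [-1, 2]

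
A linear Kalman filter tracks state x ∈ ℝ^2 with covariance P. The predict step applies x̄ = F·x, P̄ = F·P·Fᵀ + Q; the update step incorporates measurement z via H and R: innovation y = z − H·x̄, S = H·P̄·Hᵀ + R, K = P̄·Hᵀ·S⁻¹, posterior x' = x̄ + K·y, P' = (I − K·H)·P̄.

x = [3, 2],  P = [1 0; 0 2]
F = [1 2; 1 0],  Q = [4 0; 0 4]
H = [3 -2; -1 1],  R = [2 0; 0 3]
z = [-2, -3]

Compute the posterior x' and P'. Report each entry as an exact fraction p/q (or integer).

x' = [52/53, 100/53]
P' = [974/477 1286/477; 1286/477 1886/477]

x̄ = F·x = [7, 3]
P̄ = F·P·Fᵀ + Q = [13 1; 1 5]
y = z − H·x̄ = [-17, 1]
S = H·P̄·Hᵀ + R = [127 -44; -44 19]
K = P̄·Hᵀ·S⁻¹ = [175/477 104/477; 43/477 200/477]
x' = x̄ + K·y = [52/53, 100/53]
P' = (I − K·H)·P̄ = [974/477 1286/477; 1286/477 1886/477]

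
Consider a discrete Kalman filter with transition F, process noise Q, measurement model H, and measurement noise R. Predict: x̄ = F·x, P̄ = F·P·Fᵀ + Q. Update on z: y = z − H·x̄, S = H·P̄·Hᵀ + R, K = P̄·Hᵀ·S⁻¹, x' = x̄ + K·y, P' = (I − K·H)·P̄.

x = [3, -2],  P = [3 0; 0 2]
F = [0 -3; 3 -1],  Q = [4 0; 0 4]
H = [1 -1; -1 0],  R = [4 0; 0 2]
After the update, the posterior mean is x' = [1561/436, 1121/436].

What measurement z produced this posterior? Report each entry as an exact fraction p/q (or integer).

z = [2, -3]

x̄ = F·x = [6, 11]
P̄ = F·P·Fᵀ + Q = [22 6; 6 33]
S = H·P̄·Hᵀ + R = [47 -16; -16 24]
K = P̄·Hᵀ·S⁻¹ = [4/109 -389/436; -93/109 -357/436]
x' − x̄ = [-1055/436, -3675/436] = K·y
y = (KᵀK)⁻¹·Kᵀ·(x' − x̄) = [7, 3]
z = y + H·x̄ = [7, 3] + [-5, -6] = [2, -3]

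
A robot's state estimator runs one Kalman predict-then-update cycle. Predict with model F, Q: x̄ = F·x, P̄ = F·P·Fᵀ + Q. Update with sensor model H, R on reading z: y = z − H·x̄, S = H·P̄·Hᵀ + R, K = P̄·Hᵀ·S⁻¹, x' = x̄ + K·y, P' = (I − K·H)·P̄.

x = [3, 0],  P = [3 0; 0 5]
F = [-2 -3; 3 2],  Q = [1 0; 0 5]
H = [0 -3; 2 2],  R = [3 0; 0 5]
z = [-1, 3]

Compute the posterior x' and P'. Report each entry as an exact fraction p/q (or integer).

x̄ = F·x = [-6, 9]
P̄ = F·P·Fᵀ + Q = [58 -48; -48 52]
y = z − H·x̄ = [26, -3]
S = H·P̄·Hᵀ + R = [471 -24; -24 61]
K = P̄·Hᵀ·S⁻¹ = [3088/9385 4292/9385; -3108/9385 8/9385]
x' = x̄ + K·y = [11102/9385, 3633/9385]
P' = (I − K·H)·P̄ = [13818/9385 -3088/9385; -3088/9385 3108/9385]

x' = [11102/9385, 3633/9385]
P' = [13818/9385 -3088/9385; -3088/9385 3108/9385]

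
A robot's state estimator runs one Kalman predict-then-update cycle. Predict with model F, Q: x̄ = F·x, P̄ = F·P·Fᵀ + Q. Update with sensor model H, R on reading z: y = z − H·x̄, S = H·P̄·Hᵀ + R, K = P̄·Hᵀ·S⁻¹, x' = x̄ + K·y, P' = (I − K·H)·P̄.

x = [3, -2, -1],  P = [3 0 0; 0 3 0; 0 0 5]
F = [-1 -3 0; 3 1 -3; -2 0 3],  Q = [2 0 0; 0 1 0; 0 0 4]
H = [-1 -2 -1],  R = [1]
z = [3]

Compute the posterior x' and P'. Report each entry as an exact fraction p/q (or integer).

x̄ = F·x = [3, 10, -9]
P̄ = F·P·Fᵀ + Q = [32 -18 6; -18 76 -63; 6 -63 61]
y = z − H·x̄ = [17]
S = H·P̄·Hᵀ + R = [86]
K = P̄·Hᵀ·S⁻¹ = [-1/43; -71/86; 59/86]
x' = x̄ + K·y = [112/43, -347/86, 229/86]
P' = (I − K·H)·P̄ = [1374/43 -845/43 317/43; -845/43 1495/86 -1229/86; 317/43 -1229/86 1765/86]

x' = [112/43, -347/86, 229/86]
P' = [1374/43 -845/43 317/43; -845/43 1495/86 -1229/86; 317/43 -1229/86 1765/86]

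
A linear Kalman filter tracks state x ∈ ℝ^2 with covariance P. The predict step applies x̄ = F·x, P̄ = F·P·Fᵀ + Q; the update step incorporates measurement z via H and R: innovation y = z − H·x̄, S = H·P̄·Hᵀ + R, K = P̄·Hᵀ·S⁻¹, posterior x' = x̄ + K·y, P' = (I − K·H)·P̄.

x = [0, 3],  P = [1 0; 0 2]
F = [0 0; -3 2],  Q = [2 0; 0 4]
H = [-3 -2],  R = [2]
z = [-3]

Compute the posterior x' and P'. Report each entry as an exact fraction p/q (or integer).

x' = [-27/52, 123/52]
P' = [43/26 -63/26; -63/26 105/26]

x̄ = F·x = [0, 6]
P̄ = F·P·Fᵀ + Q = [2 0; 0 21]
y = z − H·x̄ = [9]
S = H·P̄·Hᵀ + R = [104]
K = P̄·Hᵀ·S⁻¹ = [-3/52; -21/52]
x' = x̄ + K·y = [-27/52, 123/52]
P' = (I − K·H)·P̄ = [43/26 -63/26; -63/26 105/26]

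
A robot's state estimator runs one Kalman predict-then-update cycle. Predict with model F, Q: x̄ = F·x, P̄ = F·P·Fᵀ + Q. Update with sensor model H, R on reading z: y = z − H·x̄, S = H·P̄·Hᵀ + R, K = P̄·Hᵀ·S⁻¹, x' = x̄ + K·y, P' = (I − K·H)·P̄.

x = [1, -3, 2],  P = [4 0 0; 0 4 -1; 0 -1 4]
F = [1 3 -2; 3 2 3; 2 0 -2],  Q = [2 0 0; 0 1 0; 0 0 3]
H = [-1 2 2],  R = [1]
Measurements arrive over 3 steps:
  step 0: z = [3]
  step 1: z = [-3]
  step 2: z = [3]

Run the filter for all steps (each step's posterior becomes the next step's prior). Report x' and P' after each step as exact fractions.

step 0: x' = [-4880/403, -16/13, -1334/403], P' = [28194/403 71/13 11898/403; 71/13 226/13 -188/13; 11898/403 -188/13 11801/403]
step 1: x' = [-9556498/1112281, 568663/1112281, -7023424/1112281], P' = [482250052/1112281 23505261/1112281 217622486/1112281; 23505261/1112281 4474793/1112281 7505138/1112281; 217622486/1112281 7505138/1112281 304074605/3336843]
step 2: x' = [668546937946/85292322547, -52819858555/85292322547, 514944158580/85292322547], P' = [12910311723995/170584645094 859074357843/170584645094 2798961053494/85292322547; 859074357843/170584645094 563432843853/170584645094 -49464081522/85292322547; 2798961053494/85292322547 -49464081522/85292322547 1453243671565/85292322547]

step 0: x̄ = F·x = [-12, 3, -2]
step 0: P̄ = F·P·Fᵀ + Q = [70 7 30; 7 77 4; 30 4 35]
step 0: y = z − H·x̄ = [-11]
step 0: S = H·P̄·Hᵀ + R = [403]
step 0: K = P̄·Hᵀ·S⁻¹ = [4/403; 5/13; 48/403]
step 0: x' = x̄ + K·y = [-4880/403, -16/13, -1334/403]
step 0: P' = (I − K·H)·P̄ = [28194/403 71/13 11898/403; 71/13 226/13 -188/13; 11898/403 -188/13 11801/403]
step 1: x̄ = F·x = [-3700/403, -19634/403, -7092/403]
step 1: P̄ = F·P·Fᵀ + Q = [174808/403 15189/403 80378/403; 15189/403 559022/403 130474/403; 80378/403 130474/403 66005/403]
step 1: y = z − H·x̄ = [48543/403]
step 1: S = H·P̄·Hᵀ + R = [3336843/403]
step 1: K = P̄·Hᵀ·S⁻¹ = [5442/1112281; 454601/1112281; 312580/3336843]
step 1: x' = x̄ + K·y = [-9556498/1112281, 568663/1112281, -7023424/1112281]
step 1: P' = (I − K·H)·P̄ = [482250052/1112281 23505261/1112281 217622486/1112281; 23505261/1112281 4474793/1112281 7505138/1112281; 217622486/1112281 7505138/1112281 304074605/3336843]
step 2: x̄ = F·x = [6196339/1112281, -48602440/1112281, -5066148/1112281]
step 2: P̄ = F·P·Fᵀ + Q = [331981571/3336843 508665807/1112281 480596198/3336843; 508665807/1112281 9560815272/1112281 2349351594/1112281; 480596198/3336843 2349351594/1112281 1790369909/3336843]
step 2: y = z − H·x̄ = [116870358/1112281]
step 2: S = H·P̄·Hᵀ + R = [170584645094/3336843]
step 2: K = P̄·Hᵀ·S⁻¹ = [3681205667/170584645094; 69935003775/170584645094; 8598126592/85292322547]
step 2: x' = x̄ + K·y = [668546937946/85292322547, -52819858555/85292322547, 514944158580/85292322547]
step 2: P' = (I − K·H)·P̄ = [12910311723995/170584645094 859074357843/170584645094 2798961053494/85292322547; 859074357843/170584645094 563432843853/170584645094 -49464081522/85292322547; 2798961053494/85292322547 -49464081522/85292322547 1453243671565/85292322547]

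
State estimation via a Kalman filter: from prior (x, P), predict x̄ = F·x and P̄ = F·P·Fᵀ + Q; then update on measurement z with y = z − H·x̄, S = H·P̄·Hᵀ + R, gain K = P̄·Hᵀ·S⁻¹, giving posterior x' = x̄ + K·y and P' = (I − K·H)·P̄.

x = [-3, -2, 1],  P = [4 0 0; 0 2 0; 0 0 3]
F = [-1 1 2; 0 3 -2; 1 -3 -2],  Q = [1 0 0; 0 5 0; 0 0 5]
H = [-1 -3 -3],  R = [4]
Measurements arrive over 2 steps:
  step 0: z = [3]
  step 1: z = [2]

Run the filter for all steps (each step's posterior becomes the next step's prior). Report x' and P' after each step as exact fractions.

step 0: x' = [264/413, -2089/413, 224/59], P' = [3622/413 2787/413 -583/59; 2787/413 7894/413 -1245/59; -583/59 -1245/59 1454/59]
step 1: x' = [-2017/609, -4622/609, 697/87], P' = [1981969/204015 214931/29145 -32848/3045; 214931/29145 5009206/204015 -80699/3045; -32848/3045 -80699/3045 91627/3045]

step 0: x̄ = F·x = [3, -8, 1]
step 0: P̄ = F·P·Fᵀ + Q = [19 -6 -22; -6 35 -6; -22 -6 39]
step 0: y = z − H·x̄ = [-15]
step 0: S = H·P̄·Hᵀ + R = [413]
step 0: K = P̄·Hᵀ·S⁻¹ = [65/413; -81/413; -11/59]
step 0: x' = x̄ + K·y = [264/413, -2089/413, 224/59]
step 0: P' = (I − K·H)·P̄ = [3622/413 2787/413 -583/59; 2787/413 7894/413 -1245/59; -583/59 -1245/59 1454/59]
step 1: x̄ = F·x = [783/413, -9403/413, 485/59]
step 1: P̄ = F·P·Fᵀ + Q = [28531/413 -68413/413 -496/59; -68413/413 218403/413 -1973/59; -496/59 -1973/59 1781/59]
step 1: y = z − H·x̄ = [-2345/59]
step 1: S = H·P̄·Hᵀ + R = [204015/59]
step 1: K = P̄·Hᵀ·S⁻¹ = [26732/204015; -77909/204015; 16/3045]
step 1: x' = x̄ + K·y = [-2017/609, -4622/609, 697/87]
step 1: P' = (I − K·H)·P̄ = [1981969/204015 214931/29145 -32848/3045; 214931/29145 5009206/204015 -80699/3045; -32848/3045 -80699/3045 91627/3045]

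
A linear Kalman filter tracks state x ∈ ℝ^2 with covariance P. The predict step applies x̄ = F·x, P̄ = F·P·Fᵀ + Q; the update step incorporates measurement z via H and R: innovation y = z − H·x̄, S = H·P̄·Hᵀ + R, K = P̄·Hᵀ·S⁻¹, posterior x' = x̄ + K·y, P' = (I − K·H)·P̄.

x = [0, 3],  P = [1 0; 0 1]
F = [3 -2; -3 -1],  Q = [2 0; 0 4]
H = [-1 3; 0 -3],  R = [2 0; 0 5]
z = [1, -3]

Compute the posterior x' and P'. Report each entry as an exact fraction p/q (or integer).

x̄ = F·x = [-6, -3]
P̄ = F·P·Fᵀ + Q = [15 -7; -7 14]
y = z − H·x̄ = [4, -12]
S = H·P̄·Hᵀ + R = [185 -147; -147 131]
K = P̄·Hᵀ·S⁻¹ = [-1629/2626 -1407/2626; 245/2626 -567/2626]
x' = x̄ + K·y = [-2694/1313, -47/1313]
P' = (I − K·H)·P̄ = [10293/2626 2345/2626; 2345/2626 945/2626]

x' = [-2694/1313, -47/1313]
P' = [10293/2626 2345/2626; 2345/2626 945/2626]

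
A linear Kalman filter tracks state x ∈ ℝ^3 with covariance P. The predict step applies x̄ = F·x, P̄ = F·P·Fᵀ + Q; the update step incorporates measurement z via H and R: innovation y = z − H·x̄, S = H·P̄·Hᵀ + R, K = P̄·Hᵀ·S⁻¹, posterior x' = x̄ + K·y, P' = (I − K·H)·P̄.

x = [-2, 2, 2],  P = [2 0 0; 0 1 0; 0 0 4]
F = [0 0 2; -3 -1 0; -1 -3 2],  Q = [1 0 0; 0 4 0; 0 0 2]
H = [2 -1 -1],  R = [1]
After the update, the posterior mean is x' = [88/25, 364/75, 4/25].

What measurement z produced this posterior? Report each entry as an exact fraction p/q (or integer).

x̄ = F·x = [4, 4, 0]
P̄ = F·P·Fᵀ + Q = [17 0 16; 0 23 9; 16 9 29]
S = H·P̄·Hᵀ + R = [75]
K = P̄·Hᵀ·S⁻¹ = [6/25; -32/75; -2/25]
x' − x̄ = [-12/25, 64/75, 4/25] = K·y
y = (KᵀK)⁻¹·Kᵀ·(x' − x̄) = [-2]
z = y + H·x̄ = [-2] + [4] = [2]

z = [2]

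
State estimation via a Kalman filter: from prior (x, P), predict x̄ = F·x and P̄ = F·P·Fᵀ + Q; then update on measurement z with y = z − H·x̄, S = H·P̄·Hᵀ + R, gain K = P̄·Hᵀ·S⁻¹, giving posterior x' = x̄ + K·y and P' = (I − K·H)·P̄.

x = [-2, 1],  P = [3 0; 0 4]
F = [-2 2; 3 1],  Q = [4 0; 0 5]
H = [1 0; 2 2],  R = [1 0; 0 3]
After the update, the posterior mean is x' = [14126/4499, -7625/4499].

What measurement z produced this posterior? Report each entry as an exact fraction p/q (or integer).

z = [3, 3]

x̄ = F·x = [6, -5]
P̄ = F·P·Fᵀ + Q = [32 -10; -10 36]
S = H·P̄·Hᵀ + R = [33 44; 44 195]
K = P̄·Hᵀ·S⁻¹ = [4304/4499 4/409; -4238/4499 196/409]
x' − x̄ = [-12868/4499, 14870/4499] = K·y
y = (KᵀK)⁻¹·Kᵀ·(x' − x̄) = [-3, 1]
z = y + H·x̄ = [-3, 1] + [6, 2] = [3, 3]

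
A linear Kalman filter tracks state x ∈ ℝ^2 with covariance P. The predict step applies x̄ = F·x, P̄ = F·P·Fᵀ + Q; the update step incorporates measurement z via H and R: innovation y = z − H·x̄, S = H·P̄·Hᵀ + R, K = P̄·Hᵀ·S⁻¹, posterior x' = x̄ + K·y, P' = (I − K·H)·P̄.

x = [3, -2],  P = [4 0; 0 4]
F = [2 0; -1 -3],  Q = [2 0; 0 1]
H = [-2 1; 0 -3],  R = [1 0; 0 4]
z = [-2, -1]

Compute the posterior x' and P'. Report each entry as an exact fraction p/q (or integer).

x̄ = F·x = [6, 3]
P̄ = F·P·Fᵀ + Q = [18 -8; -8 41]
y = z − H·x̄ = [7, 8]
S = H·P̄·Hᵀ + R = [146 -171; -171 373]
K = P̄·Hᵀ·S⁻¹ = [-12308/25217 -4020/25217; 228/25217 -8211/25217]
x' = x̄ + K·y = [32986/25217, 11559/25217]
P' = (I − K·H)·P̄ = [8834/25217 5360/25217; 5360/25217 10948/25217]

x' = [32986/25217, 11559/25217]
P' = [8834/25217 5360/25217; 5360/25217 10948/25217]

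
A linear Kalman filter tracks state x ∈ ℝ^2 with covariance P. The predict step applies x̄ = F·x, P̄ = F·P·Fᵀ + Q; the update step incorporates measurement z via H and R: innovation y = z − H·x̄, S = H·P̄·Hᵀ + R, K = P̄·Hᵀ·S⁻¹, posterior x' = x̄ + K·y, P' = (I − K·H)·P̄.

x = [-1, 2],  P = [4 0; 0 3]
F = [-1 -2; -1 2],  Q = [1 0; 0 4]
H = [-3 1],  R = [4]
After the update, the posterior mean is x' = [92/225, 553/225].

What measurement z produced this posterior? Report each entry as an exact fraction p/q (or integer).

x̄ = F·x = [-3, 5]
P̄ = F·P·Fᵀ + Q = [17 -8; -8 20]
S = H·P̄·Hᵀ + R = [225]
K = P̄·Hᵀ·S⁻¹ = [-59/225; 44/225]
x' − x̄ = [767/225, -572/225] = K·y
y = (KᵀK)⁻¹·Kᵀ·(x' − x̄) = [-13]
z = y + H·x̄ = [-13] + [14] = [1]

z = [1]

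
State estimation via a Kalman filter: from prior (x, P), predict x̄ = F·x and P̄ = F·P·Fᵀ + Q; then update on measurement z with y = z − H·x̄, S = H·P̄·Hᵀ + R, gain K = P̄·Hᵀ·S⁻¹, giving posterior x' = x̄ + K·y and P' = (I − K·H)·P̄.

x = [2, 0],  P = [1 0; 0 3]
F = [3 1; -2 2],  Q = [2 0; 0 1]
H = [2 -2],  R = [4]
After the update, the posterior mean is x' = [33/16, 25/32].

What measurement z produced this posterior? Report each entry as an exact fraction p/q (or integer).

z = [2]

x̄ = F·x = [6, -4]
P̄ = F·P·Fᵀ + Q = [14 0; 0 17]
S = H·P̄·Hᵀ + R = [128]
K = P̄·Hᵀ·S⁻¹ = [7/32; -17/64]
x' − x̄ = [-63/16, 153/32] = K·y
y = (KᵀK)⁻¹·Kᵀ·(x' − x̄) = [-18]
z = y + H·x̄ = [-18] + [20] = [2]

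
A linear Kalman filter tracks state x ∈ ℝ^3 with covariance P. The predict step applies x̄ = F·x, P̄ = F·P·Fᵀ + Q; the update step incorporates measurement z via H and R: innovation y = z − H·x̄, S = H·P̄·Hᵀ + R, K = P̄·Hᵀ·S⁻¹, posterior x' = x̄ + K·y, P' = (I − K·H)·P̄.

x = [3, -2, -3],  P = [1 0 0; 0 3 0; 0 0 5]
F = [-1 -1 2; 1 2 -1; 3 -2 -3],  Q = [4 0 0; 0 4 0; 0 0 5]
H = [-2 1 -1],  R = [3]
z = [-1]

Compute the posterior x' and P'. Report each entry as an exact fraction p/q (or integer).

x̄ = F·x = [-7, 2, 22]
P̄ = F·P·Fᵀ + Q = [28 -17 -27; -17 22 6; -27 6 71]
y = z − H·x̄ = [5]
S = H·P̄·Hᵀ + R = [156]
K = P̄·Hᵀ·S⁻¹ = [-23/78; 25/78; -11/156]
x' = x̄ + K·y = [-661/78, 281/78, 3377/156]
P' = (I − K·H)·P̄ = [563/39 -88/39 -2359/78; -88/39 233/39 743/78; -2359/78 743/78 10955/156]

x' = [-661/78, 281/78, 3377/156]
P' = [563/39 -88/39 -2359/78; -88/39 233/39 743/78; -2359/78 743/78 10955/156]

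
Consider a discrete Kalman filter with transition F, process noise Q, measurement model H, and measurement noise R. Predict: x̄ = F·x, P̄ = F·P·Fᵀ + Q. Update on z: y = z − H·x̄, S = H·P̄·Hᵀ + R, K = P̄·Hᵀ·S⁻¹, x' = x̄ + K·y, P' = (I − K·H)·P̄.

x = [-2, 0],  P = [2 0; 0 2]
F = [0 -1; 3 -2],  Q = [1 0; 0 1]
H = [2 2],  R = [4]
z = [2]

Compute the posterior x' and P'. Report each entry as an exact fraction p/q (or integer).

x̄ = F·x = [0, -6]
P̄ = F·P·Fᵀ + Q = [3 4; 4 27]
y = z − H·x̄ = [14]
S = H·P̄·Hᵀ + R = [156]
K = P̄·Hᵀ·S⁻¹ = [7/78; 31/78]
x' = x̄ + K·y = [49/39, -17/39]
P' = (I − K·H)·P̄ = [68/39 -61/39; -61/39 92/39]

x' = [49/39, -17/39]
P' = [68/39 -61/39; -61/39 92/39]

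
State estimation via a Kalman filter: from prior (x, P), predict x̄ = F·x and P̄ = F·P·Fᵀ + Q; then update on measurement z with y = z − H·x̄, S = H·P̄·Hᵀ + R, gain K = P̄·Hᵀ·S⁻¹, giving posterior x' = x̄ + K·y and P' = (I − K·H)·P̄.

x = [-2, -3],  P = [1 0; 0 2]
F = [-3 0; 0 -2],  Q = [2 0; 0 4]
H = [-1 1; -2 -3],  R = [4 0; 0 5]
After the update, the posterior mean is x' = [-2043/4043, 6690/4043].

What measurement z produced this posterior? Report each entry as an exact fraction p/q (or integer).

x̄ = F·x = [6, 6]
P̄ = F·P·Fᵀ + Q = [11 0; 0 12]
S = H·P̄·Hᵀ + R = [27 -14; -14 157]
K = P̄·Hᵀ·S⁻¹ = [-2035/4043 -748/4043; 1380/4043 -804/4043]
x' − x̄ = [-26301/4043, -17568/4043] = K·y
y = (KᵀK)⁻¹·Kᵀ·(x' − x̄) = [3, 27]
z = y + H·x̄ = [3, 27] + [0, -30] = [3, -3]

z = [3, -3]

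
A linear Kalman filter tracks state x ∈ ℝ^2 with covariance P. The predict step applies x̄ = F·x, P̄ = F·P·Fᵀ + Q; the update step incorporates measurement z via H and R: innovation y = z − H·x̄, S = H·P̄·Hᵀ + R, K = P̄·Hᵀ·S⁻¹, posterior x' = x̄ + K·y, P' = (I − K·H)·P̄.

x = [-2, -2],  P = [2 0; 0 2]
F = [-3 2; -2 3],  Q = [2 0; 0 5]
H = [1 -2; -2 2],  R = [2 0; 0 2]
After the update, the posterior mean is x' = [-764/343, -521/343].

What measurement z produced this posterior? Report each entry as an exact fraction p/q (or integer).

x̄ = F·x = [2, -2]
P̄ = F·P·Fᵀ + Q = [28 24; 24 31]
S = H·P̄·Hᵀ + R = [58 -36; -36 46]
K = P̄·Hᵀ·S⁻¹ = [-302/343 -296/343; -311/343 -139/343]
x' − x̄ = [-1450/343, 165/343] = K·y
y = (KᵀK)⁻¹·Kᵀ·(x' − x̄) = [-5, 10]
z = y + H·x̄ = [-5, 10] + [6, -8] = [1, 2]

z = [1, 2]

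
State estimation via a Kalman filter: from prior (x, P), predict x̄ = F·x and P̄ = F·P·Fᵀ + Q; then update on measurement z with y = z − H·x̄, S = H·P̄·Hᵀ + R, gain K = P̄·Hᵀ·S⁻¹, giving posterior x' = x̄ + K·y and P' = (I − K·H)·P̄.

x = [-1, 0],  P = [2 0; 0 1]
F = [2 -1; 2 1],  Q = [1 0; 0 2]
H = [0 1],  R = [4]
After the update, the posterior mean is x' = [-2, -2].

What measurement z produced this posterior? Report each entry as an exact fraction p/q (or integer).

z = [-2]

x̄ = F·x = [-2, -2]
P̄ = F·P·Fᵀ + Q = [10 7; 7 11]
S = H·P̄·Hᵀ + R = [15]
K = P̄·Hᵀ·S⁻¹ = [7/15; 11/15]
x' − x̄ = [0, 0] = K·y
y = (KᵀK)⁻¹·Kᵀ·(x' − x̄) = [0]
z = y + H·x̄ = [0] + [-2] = [-2]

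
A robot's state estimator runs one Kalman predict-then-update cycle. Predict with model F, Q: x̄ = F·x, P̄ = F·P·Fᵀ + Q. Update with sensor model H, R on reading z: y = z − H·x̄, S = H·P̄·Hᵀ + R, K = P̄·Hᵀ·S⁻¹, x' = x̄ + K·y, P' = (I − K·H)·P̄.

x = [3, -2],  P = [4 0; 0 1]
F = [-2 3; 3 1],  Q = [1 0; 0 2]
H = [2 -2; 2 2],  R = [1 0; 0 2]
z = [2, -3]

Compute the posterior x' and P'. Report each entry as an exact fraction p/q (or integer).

x' = [-6489/18811, -24269/18811]
P' = [3464/18811 1125/18811; 1125/18811 3477/18811]

x̄ = F·x = [-12, 7]
P̄ = F·P·Fᵀ + Q = [26 -21; -21 39]
y = z − H·x̄ = [40, 7]
S = H·P̄·Hᵀ + R = [429 -52; -52 94]
K = P̄·Hᵀ·S⁻¹ = [4678/18811 353/1447; -4704/18811 354/1447]
x' = x̄ + K·y = [-6489/18811, -24269/18811]
P' = (I − K·H)·P̄ = [3464/18811 1125/18811; 1125/18811 3477/18811]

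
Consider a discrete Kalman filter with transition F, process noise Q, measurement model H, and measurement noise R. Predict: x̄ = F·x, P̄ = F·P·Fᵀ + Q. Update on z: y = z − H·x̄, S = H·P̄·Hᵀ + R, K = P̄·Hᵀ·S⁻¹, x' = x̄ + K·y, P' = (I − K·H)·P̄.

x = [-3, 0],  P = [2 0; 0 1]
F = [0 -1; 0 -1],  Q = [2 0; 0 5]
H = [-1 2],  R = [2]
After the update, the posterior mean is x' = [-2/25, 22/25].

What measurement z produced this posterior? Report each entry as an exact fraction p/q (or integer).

z = [2]

x̄ = F·x = [0, 0]
P̄ = F·P·Fᵀ + Q = [3 1; 1 6]
S = H·P̄·Hᵀ + R = [25]
K = P̄·Hᵀ·S⁻¹ = [-1/25; 11/25]
x' − x̄ = [-2/25, 22/25] = K·y
y = (KᵀK)⁻¹·Kᵀ·(x' − x̄) = [2]
z = y + H·x̄ = [2] + [0] = [2]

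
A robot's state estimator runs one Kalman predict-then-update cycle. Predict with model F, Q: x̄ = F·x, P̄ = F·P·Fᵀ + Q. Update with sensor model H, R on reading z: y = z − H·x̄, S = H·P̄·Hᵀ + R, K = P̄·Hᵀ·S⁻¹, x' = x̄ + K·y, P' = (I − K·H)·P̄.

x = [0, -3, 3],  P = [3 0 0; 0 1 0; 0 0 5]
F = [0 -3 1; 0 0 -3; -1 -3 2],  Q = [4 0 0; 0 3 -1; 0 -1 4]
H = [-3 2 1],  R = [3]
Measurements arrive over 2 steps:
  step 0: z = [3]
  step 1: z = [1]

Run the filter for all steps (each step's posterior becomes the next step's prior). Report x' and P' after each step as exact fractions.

step 0: x̄ = F·x = [12, -9, 15]
step 0: P̄ = F·P·Fᵀ + Q = [18 -15 19; -15 48 -31; 19 -31 36]
step 0: y = z − H·x̄ = [42]
step 0: S = H·P̄·Hᵀ + R = [335]
step 0: K = P̄·Hᵀ·S⁻¹ = [-13/67; 22/67; -83/335]
step 0: x' = x̄ + K·y = [258/67, 321/67, 1539/335]
step 0: P' = (I − K·H)·P̄ = [361/67 425/67 194/67; 425/67 796/67 -251/67; 194/67 -251/67 5171/335]
step 1: x̄ = F·x = [-3276/335, -4617/335, -3027/335]
step 1: P̄ = F·P·Fᵀ + Q = [49861/335 -26808/335 62862/335; -26808/335 47544/335 -39746/335; 62862/335 -39746/335 83579/335]
step 1: y = z − H·x̄ = [2768/335]
step 1: S = H·P̄·Hᵀ + R = [509049/335]
step 1: K = P̄·Hᵀ·S⁻¹ = [-15593/56561; 135766/509049; -184499/509049]
step 1: x' = x̄ + K·y = [-681956/56561, -5893967/509049, -6124133/509049]
step 1: P' = (I − K·H)·P̄ = [1886308/56561 1793170/56561 2025805/56561; 1793170/56561 17223340/509049 14376208/509049; 2025805/56561 14376208/509049 25390822/509049]

step 0: x' = [258/67, 321/67, 1539/335], P' = [361/67 425/67 194/67; 425/67 796/67 -251/67; 194/67 -251/67 5171/335]
step 1: x' = [-681956/56561, -5893967/509049, -6124133/509049], P' = [1886308/56561 1793170/56561 2025805/56561; 1793170/56561 17223340/509049 14376208/509049; 2025805/56561 14376208/509049 25390822/509049]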